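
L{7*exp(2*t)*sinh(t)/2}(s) 7/(2*((s - 2)^2 - 1))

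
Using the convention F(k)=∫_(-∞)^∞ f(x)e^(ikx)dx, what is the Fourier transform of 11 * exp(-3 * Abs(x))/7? 66/(7 * (k^2 + 9))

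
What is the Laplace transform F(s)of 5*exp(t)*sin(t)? 5/((s - 1)^2+1)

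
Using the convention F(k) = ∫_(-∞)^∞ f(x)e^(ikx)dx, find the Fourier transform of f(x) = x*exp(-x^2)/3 I*sqrt(pi)*k*exp(-k^2/4)/6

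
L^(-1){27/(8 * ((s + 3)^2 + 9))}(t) 9 * exp(-3 * t) * sin(3 * t)/8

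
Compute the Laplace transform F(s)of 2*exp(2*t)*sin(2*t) 4/((s - 2)^2 + 4)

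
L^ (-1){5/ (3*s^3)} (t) 5*t^2/6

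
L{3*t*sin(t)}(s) 6*s/(s^2 + 1)^2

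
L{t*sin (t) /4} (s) s/ (2*(s^2 + 1) ^2) 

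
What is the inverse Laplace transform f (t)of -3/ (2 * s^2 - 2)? -3 * sinh (t)/2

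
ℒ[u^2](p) 2/p^3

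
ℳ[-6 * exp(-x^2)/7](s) -3 * gamma(s/2)/7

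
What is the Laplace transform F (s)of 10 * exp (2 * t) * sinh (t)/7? 10/ (7 * ( (s - 2)^2 - 1))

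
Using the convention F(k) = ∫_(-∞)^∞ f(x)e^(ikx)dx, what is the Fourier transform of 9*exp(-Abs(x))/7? 18/(7*(k^2 + 1))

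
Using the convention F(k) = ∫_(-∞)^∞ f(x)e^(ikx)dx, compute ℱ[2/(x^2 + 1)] 2 * pi * exp(-Abs(k))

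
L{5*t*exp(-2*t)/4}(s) 5/(4*(s + 2)^2)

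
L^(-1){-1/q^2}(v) -v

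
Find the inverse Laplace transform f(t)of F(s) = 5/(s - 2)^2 5 * t * exp(2 * t)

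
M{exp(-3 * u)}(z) gamma(z)/3^z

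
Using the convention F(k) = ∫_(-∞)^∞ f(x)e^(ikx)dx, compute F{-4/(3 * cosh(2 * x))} -2 * pi/(3 * cosh(pi * k/4))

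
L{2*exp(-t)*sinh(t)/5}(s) 2/(5*s*(s + 2))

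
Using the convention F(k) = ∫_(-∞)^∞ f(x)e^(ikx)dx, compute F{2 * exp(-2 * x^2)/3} sqrt(2) * sqrt(pi) * exp(-k^2/8)/3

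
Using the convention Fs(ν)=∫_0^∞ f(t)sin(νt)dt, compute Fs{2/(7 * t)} pi/7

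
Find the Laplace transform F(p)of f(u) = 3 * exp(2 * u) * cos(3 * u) 3 * (p - 2)/((p - 2)^2 + 9)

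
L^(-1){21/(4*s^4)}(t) 7*t^3/8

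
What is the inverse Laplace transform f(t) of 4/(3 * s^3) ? 2 * t^2/3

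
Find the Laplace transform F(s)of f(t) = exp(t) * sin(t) 1/((s - 1)^2 + 1)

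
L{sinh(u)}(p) 1/(p^2 - 1)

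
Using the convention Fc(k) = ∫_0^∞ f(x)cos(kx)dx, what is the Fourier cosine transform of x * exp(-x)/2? (1 - k^2)/(2 * (k^2 + 1)^2)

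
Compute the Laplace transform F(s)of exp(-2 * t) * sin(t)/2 1/(2 * ((s + 2)^2 + 1))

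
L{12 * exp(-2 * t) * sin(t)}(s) 12/((s + 2)^2 + 1)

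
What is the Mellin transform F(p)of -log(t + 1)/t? pi*csc(pi*p)/(p - 1)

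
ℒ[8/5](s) 8/(5 * s)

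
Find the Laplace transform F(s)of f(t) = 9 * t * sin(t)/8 9 * s/(4 * (s^2 + 1)^2)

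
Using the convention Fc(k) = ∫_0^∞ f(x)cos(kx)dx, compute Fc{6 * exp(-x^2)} 3 * sqrt(pi) * exp(-k^2/4)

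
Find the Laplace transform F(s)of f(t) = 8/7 8/(7*s)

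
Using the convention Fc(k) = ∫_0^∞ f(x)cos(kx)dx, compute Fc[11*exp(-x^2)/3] 11*sqrt(pi)*exp(-k^2/4)/6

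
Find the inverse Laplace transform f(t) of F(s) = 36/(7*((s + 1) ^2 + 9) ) 12*exp(-t)*sin(3*t) /7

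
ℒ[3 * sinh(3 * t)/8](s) 9/(8 * (s^2 - 9))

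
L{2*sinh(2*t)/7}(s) 4/(7*(s^2 - 4))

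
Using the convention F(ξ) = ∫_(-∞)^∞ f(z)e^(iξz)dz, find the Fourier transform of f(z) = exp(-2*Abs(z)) 4/(ξ^2+4)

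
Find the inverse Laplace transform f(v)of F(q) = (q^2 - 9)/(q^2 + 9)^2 v*cos(3*v)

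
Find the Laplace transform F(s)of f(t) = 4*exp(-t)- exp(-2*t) 4/(s + 1) - 1/(s + 2)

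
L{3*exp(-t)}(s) 3/(s + 1)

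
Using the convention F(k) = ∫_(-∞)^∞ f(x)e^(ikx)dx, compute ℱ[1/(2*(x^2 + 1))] pi*exp(-Abs(k))/2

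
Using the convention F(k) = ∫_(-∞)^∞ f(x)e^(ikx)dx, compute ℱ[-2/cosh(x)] -2*pi/cosh(pi*k/2)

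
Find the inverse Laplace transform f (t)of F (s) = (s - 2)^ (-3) t^2 * exp (2 * t)/2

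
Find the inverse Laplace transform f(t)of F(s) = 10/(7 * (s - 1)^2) 10 * t * exp(t)/7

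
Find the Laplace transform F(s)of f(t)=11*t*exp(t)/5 11/(5*(s - 1)^2)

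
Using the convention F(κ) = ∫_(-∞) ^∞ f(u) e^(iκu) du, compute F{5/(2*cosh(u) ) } 5*pi/(2*cosh(pi*κ/2) ) 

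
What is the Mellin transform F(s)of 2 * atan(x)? -pi * sec(pi * s/2)/s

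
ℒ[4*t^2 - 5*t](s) 8/s^3 - 5/s^2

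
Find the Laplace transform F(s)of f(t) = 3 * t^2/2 3/s^3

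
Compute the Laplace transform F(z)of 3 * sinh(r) 3/(z^2 - 1)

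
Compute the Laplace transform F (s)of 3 3/s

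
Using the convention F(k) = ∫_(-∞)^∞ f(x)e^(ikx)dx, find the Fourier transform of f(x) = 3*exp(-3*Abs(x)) 18/(k^2 + 9)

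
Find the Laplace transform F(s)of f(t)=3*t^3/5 18/(5*s^4)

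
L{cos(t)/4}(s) s/(4*(s^2+1))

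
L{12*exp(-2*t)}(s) 12/(s+2)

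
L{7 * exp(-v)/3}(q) 7/(3 * (q + 1))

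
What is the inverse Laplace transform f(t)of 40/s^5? 5*t^4/3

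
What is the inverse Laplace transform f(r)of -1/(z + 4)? -exp(-4 * r)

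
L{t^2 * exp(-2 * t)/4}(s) 1/(2 * (s+2)^3)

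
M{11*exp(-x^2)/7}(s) 11*gamma(s/2)/14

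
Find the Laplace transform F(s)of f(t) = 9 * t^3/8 27/(4 * s^4)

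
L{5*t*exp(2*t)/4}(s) 5/(4*(s - 2)^2)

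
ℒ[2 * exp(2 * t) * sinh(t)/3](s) 2/(3 * ((s - 2)^2 - 1))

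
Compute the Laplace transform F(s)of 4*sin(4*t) 16/(s^2+16)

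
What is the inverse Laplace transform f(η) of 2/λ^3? η^2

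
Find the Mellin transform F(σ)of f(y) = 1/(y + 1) pi*csc(pi*σ)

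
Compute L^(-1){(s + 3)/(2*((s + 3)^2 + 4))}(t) exp(-3*t)*cos(2*t)/2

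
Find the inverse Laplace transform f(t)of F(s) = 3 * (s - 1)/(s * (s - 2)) 3 * exp(t) * cosh(t)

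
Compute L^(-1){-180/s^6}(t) -3*t^5/2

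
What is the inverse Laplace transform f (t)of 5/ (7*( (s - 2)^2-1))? 5*exp (2*t)*sinh (t)/7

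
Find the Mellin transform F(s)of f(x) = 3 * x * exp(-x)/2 3 * gamma(s + 1)/2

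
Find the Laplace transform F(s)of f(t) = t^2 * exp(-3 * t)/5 2/(5 * (s + 3)^3)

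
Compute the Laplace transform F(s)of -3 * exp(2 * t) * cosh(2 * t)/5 3 * (2 - s)/(5 * s * (s - 4))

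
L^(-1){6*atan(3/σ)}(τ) 6*sin(3*τ)/τ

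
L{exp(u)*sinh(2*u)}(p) 2/((p - 1)^2 - 4)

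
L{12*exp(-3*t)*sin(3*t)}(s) 36/((s+3)^2+9)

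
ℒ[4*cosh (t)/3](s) 4*s/ (3*(s^2 - 1))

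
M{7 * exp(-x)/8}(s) 7 * gamma(s)/8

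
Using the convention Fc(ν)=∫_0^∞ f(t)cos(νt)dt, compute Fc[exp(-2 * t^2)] sqrt(2) * sqrt(pi) * exp(-ν^2/8)/4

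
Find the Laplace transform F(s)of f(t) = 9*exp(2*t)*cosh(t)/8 9*(s - 2)/(8*((s - 2)^2-1))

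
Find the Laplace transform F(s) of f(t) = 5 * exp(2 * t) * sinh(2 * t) 10/(s * (s - 4) ) 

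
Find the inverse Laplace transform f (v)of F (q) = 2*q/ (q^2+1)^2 v*sin (v)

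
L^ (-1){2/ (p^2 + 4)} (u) sin (2 * u)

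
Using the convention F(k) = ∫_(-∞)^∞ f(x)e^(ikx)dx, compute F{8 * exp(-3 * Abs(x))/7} 48/(7 * (k^2 + 9))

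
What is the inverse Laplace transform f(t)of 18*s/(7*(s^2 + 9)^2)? 3*t*sin(3*t)/7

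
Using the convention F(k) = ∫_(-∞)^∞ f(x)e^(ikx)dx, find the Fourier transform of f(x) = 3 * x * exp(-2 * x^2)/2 3 * sqrt(2) * I * sqrt(pi) * k * exp(-k^2/8)/16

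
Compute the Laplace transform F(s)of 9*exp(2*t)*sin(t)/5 9/(5*((s - 2)^2 + 1))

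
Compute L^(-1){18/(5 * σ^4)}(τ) 3 * τ^3/5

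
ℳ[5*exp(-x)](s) 5*gamma(s)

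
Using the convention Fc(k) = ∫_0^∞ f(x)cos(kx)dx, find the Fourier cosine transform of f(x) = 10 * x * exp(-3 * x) 10 * (9 - k^2)/(k^2+9)^2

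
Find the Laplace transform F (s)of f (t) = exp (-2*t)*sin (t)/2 1/ (2*( (s+2)^2+1))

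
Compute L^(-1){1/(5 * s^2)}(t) t/5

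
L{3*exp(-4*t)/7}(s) 3/(7*(s + 4))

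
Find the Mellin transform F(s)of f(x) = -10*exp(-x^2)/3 -5*gamma(s/2)/3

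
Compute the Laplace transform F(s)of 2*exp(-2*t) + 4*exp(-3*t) 2/(s + 2) + 4/(s + 3)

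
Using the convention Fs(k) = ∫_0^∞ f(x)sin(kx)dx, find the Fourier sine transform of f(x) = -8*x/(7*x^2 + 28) -4*pi*exp(-2*k)/7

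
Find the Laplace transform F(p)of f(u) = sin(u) 1/(p^2 + 1)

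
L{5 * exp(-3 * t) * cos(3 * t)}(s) 5 * (s+3)/((s+3)^2+9)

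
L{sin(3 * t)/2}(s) 3/(2 * (s^2 + 9))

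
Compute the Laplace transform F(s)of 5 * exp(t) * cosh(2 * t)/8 5 * (s - 1)/(8 * ((s - 1)^2 - 4))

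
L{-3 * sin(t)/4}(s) -3/(4 * s^2+4)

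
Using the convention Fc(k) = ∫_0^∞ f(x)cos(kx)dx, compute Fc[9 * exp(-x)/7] 9/(7 * (k^2 + 1))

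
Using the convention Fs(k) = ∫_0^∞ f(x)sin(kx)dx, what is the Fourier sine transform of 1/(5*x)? pi/10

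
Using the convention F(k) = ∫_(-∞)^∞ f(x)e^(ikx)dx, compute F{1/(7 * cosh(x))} pi/(7 * cosh(pi * k/2))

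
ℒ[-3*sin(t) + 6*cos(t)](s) 6*s/(s^2 + 1)-3/(s^2 + 1)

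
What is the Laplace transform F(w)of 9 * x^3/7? 54/(7 * w^4)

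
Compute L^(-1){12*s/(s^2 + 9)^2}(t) 2*t*sin(3*t)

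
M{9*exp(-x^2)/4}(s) 9*gamma(s/2)/8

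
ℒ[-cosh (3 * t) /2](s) -s/ (2 * s^2 - 18) 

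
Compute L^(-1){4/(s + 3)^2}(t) 4*t*exp(-3*t)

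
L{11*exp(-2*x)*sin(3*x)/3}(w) 11/((w + 2)^2 + 9)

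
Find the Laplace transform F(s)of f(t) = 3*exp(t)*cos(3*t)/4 3*(s - 1)/(4*((s - 1)^2 + 9))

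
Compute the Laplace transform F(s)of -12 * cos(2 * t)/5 -12 * s/(5 * s^2 + 20)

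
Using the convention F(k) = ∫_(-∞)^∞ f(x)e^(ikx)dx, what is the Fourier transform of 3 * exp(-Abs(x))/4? 3/(2 * (k^2+1))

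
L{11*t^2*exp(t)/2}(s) 11/(s - 1)^3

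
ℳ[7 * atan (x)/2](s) -7 * pi * sec (pi * s/2)/ (4 * s)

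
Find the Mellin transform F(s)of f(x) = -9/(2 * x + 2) -9 * pi * csc(pi * s)/2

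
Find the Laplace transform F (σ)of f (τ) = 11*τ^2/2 11/σ^3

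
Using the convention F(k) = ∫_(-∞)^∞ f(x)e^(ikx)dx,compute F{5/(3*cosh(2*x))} 5*pi/(6*cosh(pi*k/4))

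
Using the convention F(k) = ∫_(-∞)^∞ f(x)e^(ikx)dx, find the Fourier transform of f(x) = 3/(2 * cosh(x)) 3 * pi/(2 * cosh(pi * k/2))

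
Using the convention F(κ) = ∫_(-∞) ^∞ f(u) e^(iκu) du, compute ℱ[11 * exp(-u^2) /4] 11 * sqrt(pi) * exp(-κ^2/4) /4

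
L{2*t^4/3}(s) 16/s^5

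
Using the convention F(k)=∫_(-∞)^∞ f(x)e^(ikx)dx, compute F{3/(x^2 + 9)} pi*exp(-3*Abs(k))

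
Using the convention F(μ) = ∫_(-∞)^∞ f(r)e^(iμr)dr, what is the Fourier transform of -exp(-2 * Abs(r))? -4/(μ^2 + 4)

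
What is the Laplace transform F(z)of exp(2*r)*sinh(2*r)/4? 1/(2*z*(z - 4))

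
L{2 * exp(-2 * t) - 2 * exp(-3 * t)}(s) 2/(s + 2) - 2/(s + 3)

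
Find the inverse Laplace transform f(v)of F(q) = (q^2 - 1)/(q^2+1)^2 v*cos(v)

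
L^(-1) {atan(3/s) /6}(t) sin(3*t) /(6*t) 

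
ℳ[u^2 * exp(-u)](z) gamma(z + 2)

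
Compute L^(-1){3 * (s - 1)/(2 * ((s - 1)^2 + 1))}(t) 3 * exp(t) * cos(t)/2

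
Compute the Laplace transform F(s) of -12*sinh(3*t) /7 -36/(7*s^2 - 63) 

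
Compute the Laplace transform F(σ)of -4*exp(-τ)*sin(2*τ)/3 -8/(3*(σ + 1)^2 + 12)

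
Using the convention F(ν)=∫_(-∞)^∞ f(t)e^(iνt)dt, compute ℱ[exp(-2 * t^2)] sqrt(2) * sqrt(pi) * exp(-ν^2/8)/2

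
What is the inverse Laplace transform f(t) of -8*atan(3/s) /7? -8*sin(3*t) /(7*t) 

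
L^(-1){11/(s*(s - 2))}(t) 11*exp(t)*sinh(t)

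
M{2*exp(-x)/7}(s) 2*gamma(s)/7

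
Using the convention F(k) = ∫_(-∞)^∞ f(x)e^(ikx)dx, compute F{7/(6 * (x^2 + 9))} 7 * pi * exp(-3 * Abs(k))/18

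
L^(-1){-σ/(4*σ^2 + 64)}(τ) -cos(4*τ)/4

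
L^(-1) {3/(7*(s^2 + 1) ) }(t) 3*sin(t) /7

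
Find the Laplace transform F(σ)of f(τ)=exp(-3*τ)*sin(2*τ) 2/((σ + 3)^2 + 4)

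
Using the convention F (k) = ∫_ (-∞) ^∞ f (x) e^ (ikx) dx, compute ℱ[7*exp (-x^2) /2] 7*sqrt (pi)*exp (-k^2/4) /2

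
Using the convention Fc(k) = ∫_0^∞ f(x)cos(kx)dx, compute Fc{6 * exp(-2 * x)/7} 12/(7 * (k^2 + 4))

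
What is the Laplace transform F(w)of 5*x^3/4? 15/(2*w^4)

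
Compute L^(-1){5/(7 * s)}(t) 5/7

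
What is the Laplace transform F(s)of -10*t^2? -20/s^3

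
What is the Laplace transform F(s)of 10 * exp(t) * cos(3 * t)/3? 10 * (s - 1)/(3 * ((s - 1)^2 + 9))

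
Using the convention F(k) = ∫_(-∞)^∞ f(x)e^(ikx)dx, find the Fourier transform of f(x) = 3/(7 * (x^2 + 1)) 3 * pi * exp(-Abs(k))/7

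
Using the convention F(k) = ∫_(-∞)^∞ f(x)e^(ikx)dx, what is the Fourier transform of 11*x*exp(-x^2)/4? 11*I*sqrt(pi)*k*exp(-k^2/4)/8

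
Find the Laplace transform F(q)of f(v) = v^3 6/q^4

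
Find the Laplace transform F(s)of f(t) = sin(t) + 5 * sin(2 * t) 1/(s^2 + 1) + 10/(s^2 + 4)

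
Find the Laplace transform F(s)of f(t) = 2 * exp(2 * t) 2/(s - 2)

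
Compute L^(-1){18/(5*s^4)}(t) 3*t^3/5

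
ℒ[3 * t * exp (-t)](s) 3/ (s + 1)^2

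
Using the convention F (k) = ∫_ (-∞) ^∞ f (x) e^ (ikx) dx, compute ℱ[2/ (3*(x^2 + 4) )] pi*exp (-2*Abs (k) ) /3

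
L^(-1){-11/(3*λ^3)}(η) -11*η^2/6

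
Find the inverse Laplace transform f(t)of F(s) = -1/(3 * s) -1/3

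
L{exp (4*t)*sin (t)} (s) 1/ ( (s - 4)^2 + 1)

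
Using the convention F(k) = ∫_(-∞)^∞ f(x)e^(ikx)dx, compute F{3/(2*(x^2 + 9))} pi*exp(-3*Abs(k))/2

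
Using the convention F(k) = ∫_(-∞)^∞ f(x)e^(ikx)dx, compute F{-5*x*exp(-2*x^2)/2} -5*sqrt(2)*I*sqrt(pi)*k*exp(-k^2/8)/16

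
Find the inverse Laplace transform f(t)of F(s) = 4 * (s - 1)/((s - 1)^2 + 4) 4 * exp(t) * cos(2 * t)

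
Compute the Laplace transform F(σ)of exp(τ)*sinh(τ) 1/(σ*(σ - 2))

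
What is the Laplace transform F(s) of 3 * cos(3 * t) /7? 3 * s/(7 * (s^2 + 9) ) 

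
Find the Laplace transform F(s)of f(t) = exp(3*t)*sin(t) 1/((s - 3)^2 + 1)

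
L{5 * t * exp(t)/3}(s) 5/(3 * (s - 1)^2)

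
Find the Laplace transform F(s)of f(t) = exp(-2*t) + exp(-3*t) 1/(s + 3) + 1/(s + 2)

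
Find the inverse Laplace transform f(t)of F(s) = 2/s 2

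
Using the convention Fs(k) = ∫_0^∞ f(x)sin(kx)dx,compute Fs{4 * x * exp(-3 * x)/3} 8 * k/(k^2 + 9)^2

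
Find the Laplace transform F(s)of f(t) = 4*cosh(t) 4*s/(s^2 - 1)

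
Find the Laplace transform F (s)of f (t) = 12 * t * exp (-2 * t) 12/ (s + 2)^2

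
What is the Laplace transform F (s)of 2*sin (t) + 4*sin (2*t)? 8/ (s^2 + 4) + 2/ (s^2 + 1)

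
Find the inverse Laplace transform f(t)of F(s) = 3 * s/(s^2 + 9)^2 t * sin(3 * t)/2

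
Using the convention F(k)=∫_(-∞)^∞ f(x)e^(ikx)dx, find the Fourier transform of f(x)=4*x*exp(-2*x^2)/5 sqrt(2)*I*sqrt(pi)*k*exp(-k^2/8)/10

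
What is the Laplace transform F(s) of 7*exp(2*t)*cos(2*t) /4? 7*(s - 2) /(4*((s - 2) ^2 + 4) ) 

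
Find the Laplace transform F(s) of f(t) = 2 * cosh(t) 2 * s/(s^2 - 1) 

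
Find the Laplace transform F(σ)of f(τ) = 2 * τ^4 48/σ^5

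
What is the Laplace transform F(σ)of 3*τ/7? 3/(7*σ^2)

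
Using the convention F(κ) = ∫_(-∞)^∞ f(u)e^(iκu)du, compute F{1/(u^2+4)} pi*exp(-2*Abs(κ))/2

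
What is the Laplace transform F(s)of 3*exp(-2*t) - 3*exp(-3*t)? 3/(s + 2) - 3/(s + 3)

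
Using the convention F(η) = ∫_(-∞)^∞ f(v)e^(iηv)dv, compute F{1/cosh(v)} pi/cosh(pi*η/2)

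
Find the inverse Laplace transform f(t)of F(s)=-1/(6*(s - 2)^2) -t*exp(2*t)/6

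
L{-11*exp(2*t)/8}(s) -11/(8*s - 16)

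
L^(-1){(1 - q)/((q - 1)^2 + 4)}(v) -exp(v)*cos(2*v)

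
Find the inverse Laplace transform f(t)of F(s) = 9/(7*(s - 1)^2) 9*t*exp(t)/7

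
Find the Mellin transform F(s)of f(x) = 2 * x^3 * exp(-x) 2 * gamma(s+3)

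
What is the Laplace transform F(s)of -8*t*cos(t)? 8*(1 - s^2)/(s^2+1)^2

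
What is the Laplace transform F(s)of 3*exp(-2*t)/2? 3/(2*(s + 2))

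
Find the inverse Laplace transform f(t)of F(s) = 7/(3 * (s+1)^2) 7 * t * exp(-t)/3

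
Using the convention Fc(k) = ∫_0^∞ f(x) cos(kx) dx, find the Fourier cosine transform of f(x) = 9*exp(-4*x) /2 18/(k^2+16) 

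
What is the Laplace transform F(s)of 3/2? 3/(2*s)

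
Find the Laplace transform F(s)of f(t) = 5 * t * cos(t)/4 5 * (s^2 - 1)/(4 * (s^2 + 1)^2)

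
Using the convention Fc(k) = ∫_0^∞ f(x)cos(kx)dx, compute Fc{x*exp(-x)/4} (1 - k^2)/(4*(k^2 + 1)^2)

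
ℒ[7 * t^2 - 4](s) 14/s^3 - 4/s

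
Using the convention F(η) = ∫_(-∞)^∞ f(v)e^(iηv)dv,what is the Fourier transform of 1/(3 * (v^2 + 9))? pi * exp(-3 * Abs(η))/9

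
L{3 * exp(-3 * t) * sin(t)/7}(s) 3/(7 * ((s + 3)^2 + 1))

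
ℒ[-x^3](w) -6/w^4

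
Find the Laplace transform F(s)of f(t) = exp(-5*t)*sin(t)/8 1/(8*((s+5)^2+1))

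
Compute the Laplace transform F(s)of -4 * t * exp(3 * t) -4/(s - 3)^2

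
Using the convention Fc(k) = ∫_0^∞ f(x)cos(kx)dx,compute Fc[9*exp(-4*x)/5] 36/(5*(k^2 + 16))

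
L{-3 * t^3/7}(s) -18/(7 * s^4) 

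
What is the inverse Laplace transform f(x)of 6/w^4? x^3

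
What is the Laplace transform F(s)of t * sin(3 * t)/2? 3 * s/(s^2 + 9)^2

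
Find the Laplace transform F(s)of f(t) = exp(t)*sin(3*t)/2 3/(2*((s - 1)^2 + 9))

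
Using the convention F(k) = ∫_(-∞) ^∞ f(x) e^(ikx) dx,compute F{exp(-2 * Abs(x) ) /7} 4/(7 * (k^2 + 4) ) 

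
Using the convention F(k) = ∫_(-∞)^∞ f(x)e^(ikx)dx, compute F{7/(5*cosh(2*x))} 7*pi/(10*cosh(pi*k/4))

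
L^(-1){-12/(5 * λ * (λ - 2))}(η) -12 * exp(η) * sinh(η)/5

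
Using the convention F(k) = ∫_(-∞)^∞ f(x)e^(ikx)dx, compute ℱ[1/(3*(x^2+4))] pi*exp(-2*Abs(k))/6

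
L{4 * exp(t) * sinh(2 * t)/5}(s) 8/(5 * ((s - 1)^2 - 4))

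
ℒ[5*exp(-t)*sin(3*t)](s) 15/((s + 1)^2 + 9)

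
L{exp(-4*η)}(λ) 1/(λ + 4)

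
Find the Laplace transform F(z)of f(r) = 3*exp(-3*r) 3/(z + 3)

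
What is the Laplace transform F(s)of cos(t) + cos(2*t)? s/(s^2 + 4) + s/(s^2 + 1)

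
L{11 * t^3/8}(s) 33/(4 * s^4)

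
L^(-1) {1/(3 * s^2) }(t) t/3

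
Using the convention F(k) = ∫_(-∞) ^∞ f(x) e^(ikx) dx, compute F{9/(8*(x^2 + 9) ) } 3*pi*exp(-3*Abs(k) ) /8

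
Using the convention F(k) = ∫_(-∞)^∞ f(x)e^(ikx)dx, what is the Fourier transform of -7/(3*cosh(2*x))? -7*pi/(6*cosh(pi*k/4))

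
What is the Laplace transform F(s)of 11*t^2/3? 22/(3*s^3)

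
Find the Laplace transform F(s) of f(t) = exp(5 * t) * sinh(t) 1/((s - 5) ^2 - 1) 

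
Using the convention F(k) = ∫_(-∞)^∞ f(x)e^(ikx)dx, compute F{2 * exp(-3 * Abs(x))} 12/(k^2 + 9)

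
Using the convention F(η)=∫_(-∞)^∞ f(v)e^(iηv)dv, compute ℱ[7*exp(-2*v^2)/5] 7*sqrt(2)*sqrt(pi)*exp(-η^2/8)/10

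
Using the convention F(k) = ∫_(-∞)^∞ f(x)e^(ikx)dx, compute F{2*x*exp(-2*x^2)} sqrt(2)*I*sqrt(pi)*k*exp(-k^2/8)/4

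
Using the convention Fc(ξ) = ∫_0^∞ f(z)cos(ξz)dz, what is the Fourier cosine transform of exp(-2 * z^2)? sqrt(2) * sqrt(pi) * exp(-ξ^2/8)/4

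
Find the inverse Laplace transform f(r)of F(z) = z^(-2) r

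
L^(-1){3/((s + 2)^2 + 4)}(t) 3*exp(-2*t)*sin(2*t)/2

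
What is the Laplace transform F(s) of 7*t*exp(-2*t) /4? 7/(4*(s + 2) ^2) 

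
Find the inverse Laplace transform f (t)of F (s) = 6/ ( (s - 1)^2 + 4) 3*exp (t)*sin (2*t)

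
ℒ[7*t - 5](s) 7/s^2 - 5/s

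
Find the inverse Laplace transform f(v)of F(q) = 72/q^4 12*v^3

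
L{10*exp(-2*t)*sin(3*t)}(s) 30/((s + 2)^2 + 9)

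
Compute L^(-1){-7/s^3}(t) -7*t^2/2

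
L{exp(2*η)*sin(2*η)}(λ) 2/((λ - 2)^2+4)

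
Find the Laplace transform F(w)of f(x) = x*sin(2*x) 4*w/(w^2 + 4)^2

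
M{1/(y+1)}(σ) pi*csc(pi*σ)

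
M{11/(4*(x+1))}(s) 11*pi*csc(pi*s)/4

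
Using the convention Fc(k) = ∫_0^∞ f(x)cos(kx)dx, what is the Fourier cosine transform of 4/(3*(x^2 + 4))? pi*exp(-2*k)/3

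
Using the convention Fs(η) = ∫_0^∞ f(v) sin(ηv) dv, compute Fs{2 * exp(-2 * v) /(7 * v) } 2 * atan(η/2) /7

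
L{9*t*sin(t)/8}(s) 9*s/(4*(s^2 + 1)^2)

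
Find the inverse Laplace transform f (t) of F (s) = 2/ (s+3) 2*exp (-3*t) 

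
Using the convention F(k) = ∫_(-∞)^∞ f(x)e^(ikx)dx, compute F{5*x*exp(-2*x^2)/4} 5*sqrt(2)*I*sqrt(pi)*k*exp(-k^2/8)/32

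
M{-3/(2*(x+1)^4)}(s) pi*(s - 3)*(s - 2)*(s - 1)/(4*sin(pi*s))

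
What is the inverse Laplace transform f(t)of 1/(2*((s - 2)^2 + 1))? exp(2*t)*sin(t)/2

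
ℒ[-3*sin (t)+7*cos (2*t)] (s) 7*s/ (s^2+4) - 3/ (s^2+1)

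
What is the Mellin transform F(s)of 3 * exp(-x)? 3 * gamma(s)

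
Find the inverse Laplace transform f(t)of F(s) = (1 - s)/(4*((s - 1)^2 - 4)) -exp(t)*cosh(2*t)/4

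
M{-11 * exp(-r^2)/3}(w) -11 * gamma(w/2)/6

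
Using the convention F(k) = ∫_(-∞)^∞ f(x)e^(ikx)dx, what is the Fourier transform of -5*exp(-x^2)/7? -5*sqrt(pi)*exp(-k^2/4)/7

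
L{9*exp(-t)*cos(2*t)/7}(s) 9*(s + 1)/(7*((s + 1)^2 + 4))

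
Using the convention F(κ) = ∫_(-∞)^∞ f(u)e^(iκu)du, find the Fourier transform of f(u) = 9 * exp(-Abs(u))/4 9/(2 * (κ^2 + 1))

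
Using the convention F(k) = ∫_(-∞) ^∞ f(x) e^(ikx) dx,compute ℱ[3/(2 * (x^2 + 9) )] pi * exp(-3 * Abs(k) ) /2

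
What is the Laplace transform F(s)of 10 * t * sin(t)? 20 * s/(s^2 + 1)^2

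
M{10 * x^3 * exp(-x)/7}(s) 10 * gamma(s + 3)/7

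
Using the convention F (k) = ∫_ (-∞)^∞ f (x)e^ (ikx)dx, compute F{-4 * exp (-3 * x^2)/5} -4 * sqrt (3) * sqrt (pi) * exp (-k^2/12)/15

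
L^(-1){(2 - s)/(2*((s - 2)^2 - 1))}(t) -exp(2*t)*cosh(t)/2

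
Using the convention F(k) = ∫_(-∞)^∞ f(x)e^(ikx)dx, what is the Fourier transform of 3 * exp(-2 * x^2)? 3 * sqrt(2) * sqrt(pi) * exp(-k^2/8)/2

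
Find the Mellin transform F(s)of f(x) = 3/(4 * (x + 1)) 3 * pi * csc(pi * s)/4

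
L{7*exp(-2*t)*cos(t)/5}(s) 7*(s + 2)/(5*((s + 2)^2 + 1))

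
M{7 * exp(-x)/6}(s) 7 * gamma(s)/6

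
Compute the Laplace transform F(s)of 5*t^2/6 5/(3*s^3)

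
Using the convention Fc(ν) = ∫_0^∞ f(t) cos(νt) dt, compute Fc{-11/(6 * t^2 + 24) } -11 * pi * exp(-2 * ν) /24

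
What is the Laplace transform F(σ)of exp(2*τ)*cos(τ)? (σ - 2)/((σ - 2)^2 + 1)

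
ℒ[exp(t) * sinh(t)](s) 1/(s * (s - 2))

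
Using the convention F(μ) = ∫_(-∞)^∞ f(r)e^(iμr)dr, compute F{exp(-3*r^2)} sqrt(3)*sqrt(pi)*exp(-μ^2/12)/3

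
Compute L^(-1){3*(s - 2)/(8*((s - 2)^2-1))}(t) 3*exp(2*t)*cosh(t)/8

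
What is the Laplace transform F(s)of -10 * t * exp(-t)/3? -10/(3 * (s + 1)^2)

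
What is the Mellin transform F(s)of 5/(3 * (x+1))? 5 * pi * csc(pi * s)/3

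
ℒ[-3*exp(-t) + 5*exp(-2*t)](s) 5/(s + 2) - 3/(s + 1)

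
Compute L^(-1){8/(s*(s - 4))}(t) 4*exp(2*t)*sinh(2*t)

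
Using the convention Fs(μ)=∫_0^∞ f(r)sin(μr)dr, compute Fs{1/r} pi/2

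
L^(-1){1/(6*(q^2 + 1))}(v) sin(v)/6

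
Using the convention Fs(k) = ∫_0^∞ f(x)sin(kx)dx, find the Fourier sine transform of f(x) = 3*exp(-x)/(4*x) 3*atan(k)/4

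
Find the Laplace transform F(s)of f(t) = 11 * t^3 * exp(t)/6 11/(s - 1)^4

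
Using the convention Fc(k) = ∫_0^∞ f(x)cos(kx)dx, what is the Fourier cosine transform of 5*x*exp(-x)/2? 5*(1 - k^2)/(2*(k^2+1)^2)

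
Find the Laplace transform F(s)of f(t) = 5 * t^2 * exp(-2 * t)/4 5/(2 * (s + 2)^3)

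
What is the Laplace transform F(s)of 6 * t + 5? 6/s^2 + 5/s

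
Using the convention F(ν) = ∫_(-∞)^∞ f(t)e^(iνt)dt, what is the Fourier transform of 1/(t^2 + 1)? pi * exp(-Abs(ν))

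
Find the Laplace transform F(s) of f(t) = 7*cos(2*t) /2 7*s/(2*(s^2+4) ) 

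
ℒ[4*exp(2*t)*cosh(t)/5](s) 4*(s - 2)/(5*((s - 2)^2 - 1))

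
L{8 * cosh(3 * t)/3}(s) 8 * s/(3 * (s^2-9))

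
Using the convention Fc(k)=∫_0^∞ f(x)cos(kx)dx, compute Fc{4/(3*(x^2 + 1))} 2*pi*exp(-k)/3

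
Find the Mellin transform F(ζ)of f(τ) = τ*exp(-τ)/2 gamma(ζ+1)/2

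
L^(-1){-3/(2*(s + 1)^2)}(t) -3*t*exp(-t)/2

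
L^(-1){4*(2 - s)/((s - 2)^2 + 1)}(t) -4*exp(2*t)*cos(t)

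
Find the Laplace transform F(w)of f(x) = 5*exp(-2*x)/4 5/(4*(w + 2))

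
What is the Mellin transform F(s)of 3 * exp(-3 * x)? 3^(1 - s) * gamma(s)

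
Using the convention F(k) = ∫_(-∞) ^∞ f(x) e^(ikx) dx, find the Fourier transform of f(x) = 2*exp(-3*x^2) 2*sqrt(3)*sqrt(pi)*exp(-k^2/12) /3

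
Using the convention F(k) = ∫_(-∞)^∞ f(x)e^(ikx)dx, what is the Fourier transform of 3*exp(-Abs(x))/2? 3/(k^2 + 1)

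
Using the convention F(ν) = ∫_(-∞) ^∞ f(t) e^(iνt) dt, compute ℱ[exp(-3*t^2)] sqrt(3)*sqrt(pi)*exp(-ν^2/12) /3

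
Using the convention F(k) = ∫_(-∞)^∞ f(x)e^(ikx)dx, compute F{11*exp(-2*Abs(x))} 44/(k^2 + 4)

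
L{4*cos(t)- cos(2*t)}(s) 4*s/(s^2+1)- s/(s^2+4)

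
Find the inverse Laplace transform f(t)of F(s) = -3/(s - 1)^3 -3 * t^2 * exp(t)/2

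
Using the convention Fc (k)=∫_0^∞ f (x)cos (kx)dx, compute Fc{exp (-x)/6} 1/ (6*(k^2 + 1))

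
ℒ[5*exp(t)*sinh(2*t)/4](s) 5/(2*((s - 1)^2-4))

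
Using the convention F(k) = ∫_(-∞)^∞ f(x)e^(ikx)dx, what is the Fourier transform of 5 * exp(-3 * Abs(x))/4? 15/(2 * (k^2 + 9))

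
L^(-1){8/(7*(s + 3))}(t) 8*exp(-3*t)/7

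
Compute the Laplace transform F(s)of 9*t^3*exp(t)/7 54/(7*(s - 1)^4)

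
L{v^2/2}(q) q^(-3)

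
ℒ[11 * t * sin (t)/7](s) 22 * s/ (7 * (s^2 + 1)^2)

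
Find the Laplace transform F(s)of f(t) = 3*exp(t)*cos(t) 3*(s - 1)/((s - 1)^2 + 1)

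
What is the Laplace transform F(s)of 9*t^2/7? 18/(7*s^3)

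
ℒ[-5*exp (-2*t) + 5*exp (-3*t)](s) 5/ (s + 3) - 5/ (s + 2)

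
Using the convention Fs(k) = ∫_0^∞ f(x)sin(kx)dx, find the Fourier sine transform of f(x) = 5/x 5 * pi/2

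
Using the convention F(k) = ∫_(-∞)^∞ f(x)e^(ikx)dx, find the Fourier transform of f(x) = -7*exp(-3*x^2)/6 -7*sqrt(3)*sqrt(pi)*exp(-k^2/12)/18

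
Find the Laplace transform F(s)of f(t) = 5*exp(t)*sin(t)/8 5/(8*((s - 1)^2 + 1))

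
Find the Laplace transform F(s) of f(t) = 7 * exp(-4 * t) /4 7/(4 * (s + 4) ) 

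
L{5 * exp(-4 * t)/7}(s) 5/(7 * (s + 4))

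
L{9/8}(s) 9/(8*s)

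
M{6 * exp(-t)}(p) 6 * gamma(p)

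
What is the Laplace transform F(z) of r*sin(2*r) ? 4*z/(z^2 + 4) ^2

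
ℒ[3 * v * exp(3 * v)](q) 3/(q - 3)^2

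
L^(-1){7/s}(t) 7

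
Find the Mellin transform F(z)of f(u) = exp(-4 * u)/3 gamma(z)/(3 * 4^z)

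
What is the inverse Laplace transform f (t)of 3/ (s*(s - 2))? 3*exp (t)*sinh (t)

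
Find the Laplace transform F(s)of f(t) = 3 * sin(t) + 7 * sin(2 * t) 14/(s^2 + 4) + 3/(s^2 + 1)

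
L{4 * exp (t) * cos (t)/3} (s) 4 * (s - 1)/ (3 * ( (s - 1)^2 + 1))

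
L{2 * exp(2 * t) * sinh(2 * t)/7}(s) 4/(7 * s * (s - 4))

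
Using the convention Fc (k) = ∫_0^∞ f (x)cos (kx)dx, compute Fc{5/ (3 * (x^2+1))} 5 * pi * exp (-k)/6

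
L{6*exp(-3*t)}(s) 6/(s + 3)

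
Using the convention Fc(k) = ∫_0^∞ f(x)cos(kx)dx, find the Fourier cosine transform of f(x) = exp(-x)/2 1/(2*(k^2 + 1))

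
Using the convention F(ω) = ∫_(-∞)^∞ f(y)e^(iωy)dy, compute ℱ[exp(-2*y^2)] sqrt(2)*sqrt(pi)*exp(-ω^2/8)/2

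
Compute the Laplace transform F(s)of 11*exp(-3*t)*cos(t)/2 11*(s + 3)/(2*((s + 3)^2 + 1))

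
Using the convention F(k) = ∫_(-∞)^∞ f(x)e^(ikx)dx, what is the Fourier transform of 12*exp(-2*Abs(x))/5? 48/(5*(k^2 + 4))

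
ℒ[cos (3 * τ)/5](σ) σ/ (5 * (σ^2 + 9))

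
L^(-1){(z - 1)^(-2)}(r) r*exp(r)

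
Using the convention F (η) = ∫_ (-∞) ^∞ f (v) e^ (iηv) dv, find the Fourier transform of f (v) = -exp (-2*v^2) -sqrt (2)*sqrt (pi)*exp (-η^2/8) /2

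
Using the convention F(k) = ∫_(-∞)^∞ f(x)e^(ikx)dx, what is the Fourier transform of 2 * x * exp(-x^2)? I * sqrt(pi) * k * exp(-k^2/4)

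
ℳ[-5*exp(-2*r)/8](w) -5*gamma(w)/(8*2^w)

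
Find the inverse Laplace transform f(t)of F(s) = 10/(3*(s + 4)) 10*exp(-4*t)/3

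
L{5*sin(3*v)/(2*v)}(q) 5*atan(3/q)/2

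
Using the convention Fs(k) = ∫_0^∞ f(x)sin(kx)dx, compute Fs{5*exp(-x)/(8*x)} 5*atan(k)/8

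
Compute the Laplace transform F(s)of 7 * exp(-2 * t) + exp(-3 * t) 7/(s + 2) + 1/(s + 3)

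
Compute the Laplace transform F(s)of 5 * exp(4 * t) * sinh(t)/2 5/(2 * ((s - 4)^2 - 1))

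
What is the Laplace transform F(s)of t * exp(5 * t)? (s - 5)^(-2)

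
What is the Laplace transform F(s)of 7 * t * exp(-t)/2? 7/(2 * (s + 1)^2)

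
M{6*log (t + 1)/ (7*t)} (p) -6*pi*csc (pi*p)/ (7*p - 7)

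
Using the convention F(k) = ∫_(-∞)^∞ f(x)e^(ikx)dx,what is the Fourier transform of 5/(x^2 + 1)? 5 * pi * exp(-Abs(k))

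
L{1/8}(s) 1/(8 * s)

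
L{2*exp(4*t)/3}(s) 2/(3*(s - 4))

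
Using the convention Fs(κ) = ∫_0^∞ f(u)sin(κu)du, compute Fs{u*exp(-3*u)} 6*κ/(κ^2 + 9)^2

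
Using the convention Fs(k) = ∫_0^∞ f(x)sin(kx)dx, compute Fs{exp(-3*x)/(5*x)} atan(k/3)/5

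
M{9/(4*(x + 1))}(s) 9*pi*csc(pi*s)/4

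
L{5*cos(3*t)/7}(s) 5*s/(7*(s^2 + 9))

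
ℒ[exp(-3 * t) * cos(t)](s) (s + 3)/((s + 3)^2 + 1)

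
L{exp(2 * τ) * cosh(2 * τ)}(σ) (σ - 2)/(σ * (σ - 4))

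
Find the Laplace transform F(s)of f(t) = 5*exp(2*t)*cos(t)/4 5*(s - 2)/(4*((s - 2)^2 + 1))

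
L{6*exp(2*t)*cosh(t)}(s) 6*(s - 2)/((s - 2)^2 - 1)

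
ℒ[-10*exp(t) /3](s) -10/(3*s - 3) 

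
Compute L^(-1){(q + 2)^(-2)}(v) v * exp(-2 * v)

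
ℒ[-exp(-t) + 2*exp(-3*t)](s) 2/(s + 3) - 1/(s + 1)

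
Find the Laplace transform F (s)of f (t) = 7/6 7/ (6 * s)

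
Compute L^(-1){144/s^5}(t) 6*t^4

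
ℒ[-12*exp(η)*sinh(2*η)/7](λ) -24/(7*(λ - 1)^2 - 28)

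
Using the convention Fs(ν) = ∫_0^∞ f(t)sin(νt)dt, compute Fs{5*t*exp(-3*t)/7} 30*ν/(7*(ν^2 + 9)^2)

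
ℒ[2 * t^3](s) 12/s^4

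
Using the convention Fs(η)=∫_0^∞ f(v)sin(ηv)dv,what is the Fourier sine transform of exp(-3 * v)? η/(η^2 + 9)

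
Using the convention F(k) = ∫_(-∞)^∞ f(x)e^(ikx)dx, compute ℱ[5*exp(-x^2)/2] 5*sqrt(pi)*exp(-k^2/4)/2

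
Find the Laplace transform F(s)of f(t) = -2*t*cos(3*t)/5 2*(9 - s^2)/(5*(s^2 + 9)^2)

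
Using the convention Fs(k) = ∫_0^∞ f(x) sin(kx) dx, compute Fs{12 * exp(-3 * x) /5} 12 * k/(5 * (k^2 + 9) ) 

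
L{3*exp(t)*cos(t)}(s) 3*(s - 1)/((s - 1)^2 + 1)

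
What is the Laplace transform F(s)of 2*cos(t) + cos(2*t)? s/(s^2 + 4) + 2*s/(s^2 + 1)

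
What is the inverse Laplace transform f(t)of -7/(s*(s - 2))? -7*exp(t)*sinh(t)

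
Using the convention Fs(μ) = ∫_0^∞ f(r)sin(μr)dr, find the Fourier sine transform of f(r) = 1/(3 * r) pi/6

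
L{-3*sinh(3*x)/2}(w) -9/(2*w^2-18)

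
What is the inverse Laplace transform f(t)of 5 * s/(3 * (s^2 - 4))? 5 * cosh(2 * t)/3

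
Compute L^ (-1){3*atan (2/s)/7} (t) 3*sin (2*t)/ (7*t)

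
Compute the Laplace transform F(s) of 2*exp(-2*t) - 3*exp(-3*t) 2/(s+2) - 3/(s+3) 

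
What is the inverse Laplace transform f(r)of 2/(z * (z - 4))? exp(2 * r) * sinh(2 * r)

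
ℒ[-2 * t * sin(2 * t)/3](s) -8 * s/(3 * (s^2 + 4)^2)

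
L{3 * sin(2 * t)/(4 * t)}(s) 3 * atan(2/s)/4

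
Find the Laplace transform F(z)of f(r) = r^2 2/z^3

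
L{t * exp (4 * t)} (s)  (s - 4)^ (-2)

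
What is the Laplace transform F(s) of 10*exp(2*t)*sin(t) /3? 10/(3*((s - 2) ^2 + 1) ) 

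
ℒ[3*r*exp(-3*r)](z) 3/(z + 3)^2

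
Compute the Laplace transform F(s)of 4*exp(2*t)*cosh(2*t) 4*(s - 2)/(s*(s - 4))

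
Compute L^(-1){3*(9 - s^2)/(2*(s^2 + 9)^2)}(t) -3*t*cos(3*t)/2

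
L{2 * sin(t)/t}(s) 2 * atan(1/s)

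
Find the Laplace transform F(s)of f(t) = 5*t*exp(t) 5/(s - 1)^2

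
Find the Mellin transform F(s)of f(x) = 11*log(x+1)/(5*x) -11*pi*csc(pi*s)/(5*s - 5)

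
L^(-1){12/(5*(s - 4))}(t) 12*exp(4*t)/5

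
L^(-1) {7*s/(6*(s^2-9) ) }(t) 7*cosh(3*t) /6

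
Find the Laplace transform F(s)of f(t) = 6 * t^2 12/s^3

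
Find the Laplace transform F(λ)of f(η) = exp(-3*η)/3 1/(3*(λ + 3))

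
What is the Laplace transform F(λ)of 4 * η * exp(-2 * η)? 4/(λ+2)^2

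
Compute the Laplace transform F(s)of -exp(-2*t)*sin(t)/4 -1/(4*(s + 2)^2 + 4)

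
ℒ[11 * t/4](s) 11/(4 * s^2)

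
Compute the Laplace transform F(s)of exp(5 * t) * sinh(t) 1/((s - 5)^2 - 1)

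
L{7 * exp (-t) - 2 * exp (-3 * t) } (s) 7/ (s+1) - 2/ (s+3) 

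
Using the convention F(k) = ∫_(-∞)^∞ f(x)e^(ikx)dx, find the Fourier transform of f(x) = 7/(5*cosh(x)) 7*pi/(5*cosh(pi*k/2))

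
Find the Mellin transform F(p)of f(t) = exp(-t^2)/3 gamma(p/2)/6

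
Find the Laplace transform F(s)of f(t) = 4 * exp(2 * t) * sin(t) 4/((s - 2)^2 + 1)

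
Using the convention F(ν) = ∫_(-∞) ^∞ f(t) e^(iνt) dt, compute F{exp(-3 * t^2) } sqrt(3) * sqrt(pi) * exp(-ν^2/12) /3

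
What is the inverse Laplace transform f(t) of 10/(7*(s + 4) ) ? 10*exp(-4*t) /7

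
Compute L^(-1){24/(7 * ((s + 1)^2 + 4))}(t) 12 * exp(-t) * sin(2 * t)/7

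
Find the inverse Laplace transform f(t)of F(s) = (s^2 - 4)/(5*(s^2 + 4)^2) t*cos(2*t)/5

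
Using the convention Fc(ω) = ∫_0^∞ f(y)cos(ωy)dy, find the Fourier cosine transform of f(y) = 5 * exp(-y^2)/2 5 * sqrt(pi) * exp(-ω^2/4)/4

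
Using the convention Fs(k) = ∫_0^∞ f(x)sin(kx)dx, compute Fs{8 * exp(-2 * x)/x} 8 * atan(k/2)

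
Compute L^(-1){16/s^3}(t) 8 * t^2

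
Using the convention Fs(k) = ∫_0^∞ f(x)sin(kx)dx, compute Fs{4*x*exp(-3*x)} 24*k/(k^2 + 9)^2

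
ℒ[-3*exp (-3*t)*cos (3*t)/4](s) 3*(-s - 3)/ (4*( (s + 3)^2 + 9))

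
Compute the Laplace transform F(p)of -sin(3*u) -3/(p^2 + 9)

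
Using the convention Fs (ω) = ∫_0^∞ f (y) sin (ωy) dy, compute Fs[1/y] pi/2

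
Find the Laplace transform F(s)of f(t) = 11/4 11/(4 * s)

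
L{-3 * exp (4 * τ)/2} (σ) -3/ (2 * σ - 8)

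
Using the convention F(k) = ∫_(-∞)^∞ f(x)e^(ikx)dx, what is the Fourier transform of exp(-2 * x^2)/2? sqrt(2) * sqrt(pi) * exp(-k^2/8)/4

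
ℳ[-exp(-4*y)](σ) -gamma(σ)/4^σ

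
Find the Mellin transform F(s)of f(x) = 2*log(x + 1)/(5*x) -2*pi*csc(pi*s)/(5*s - 5)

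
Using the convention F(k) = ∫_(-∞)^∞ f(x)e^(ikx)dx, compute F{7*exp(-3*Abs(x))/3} 14/(k^2 + 9)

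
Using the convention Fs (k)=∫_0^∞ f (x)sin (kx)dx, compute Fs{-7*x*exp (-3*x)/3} -14*k/ (k^2 + 9)^2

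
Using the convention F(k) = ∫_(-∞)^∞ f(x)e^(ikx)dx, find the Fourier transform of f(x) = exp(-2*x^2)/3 sqrt(2)*sqrt(pi)*exp(-k^2/8)/6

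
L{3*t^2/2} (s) 3/s^3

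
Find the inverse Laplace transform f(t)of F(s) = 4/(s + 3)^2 4 * t * exp(-3 * t)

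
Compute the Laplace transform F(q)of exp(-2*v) 1/(q + 2)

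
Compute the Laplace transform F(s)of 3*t 3/s^2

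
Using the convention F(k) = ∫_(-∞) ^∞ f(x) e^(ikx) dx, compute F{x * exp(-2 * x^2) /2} sqrt(2) * I * sqrt(pi) * k * exp(-k^2/8) /16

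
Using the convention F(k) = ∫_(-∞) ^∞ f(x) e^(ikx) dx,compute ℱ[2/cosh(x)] 2 * pi/cosh(pi * k/2) 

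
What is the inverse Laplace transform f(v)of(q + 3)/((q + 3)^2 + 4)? exp(-3*v)*cos(2*v)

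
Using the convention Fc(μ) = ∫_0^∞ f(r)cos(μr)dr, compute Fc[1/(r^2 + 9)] pi*exp(-3*μ)/6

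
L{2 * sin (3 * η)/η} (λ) 2 * atan (3/λ)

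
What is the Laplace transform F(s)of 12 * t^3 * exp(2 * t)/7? 72/(7 * (s - 2)^4)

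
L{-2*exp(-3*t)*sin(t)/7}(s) -2/(7*(s + 3)^2 + 7)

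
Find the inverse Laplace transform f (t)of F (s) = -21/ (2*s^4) -7*t^3/4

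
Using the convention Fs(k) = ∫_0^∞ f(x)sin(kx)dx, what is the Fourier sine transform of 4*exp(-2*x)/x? 4*atan(k/2)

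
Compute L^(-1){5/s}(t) 5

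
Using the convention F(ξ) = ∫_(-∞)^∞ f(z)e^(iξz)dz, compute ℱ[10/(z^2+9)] 10 * pi * exp(-3 * Abs(ξ))/3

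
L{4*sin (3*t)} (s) 12/ (s^2 + 9)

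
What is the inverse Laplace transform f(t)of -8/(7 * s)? -8/7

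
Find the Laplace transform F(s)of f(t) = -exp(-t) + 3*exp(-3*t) 3/(s + 3)-1/(s + 1)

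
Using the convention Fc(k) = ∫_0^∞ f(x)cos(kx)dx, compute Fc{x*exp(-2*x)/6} (4 - k^2)/(6*(k^2 + 4)^2)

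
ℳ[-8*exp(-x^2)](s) -4*gamma(s/2)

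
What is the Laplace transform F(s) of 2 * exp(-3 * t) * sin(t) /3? 2/(3 * ((s + 3) ^2 + 1) ) 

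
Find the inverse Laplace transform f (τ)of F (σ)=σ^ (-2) τ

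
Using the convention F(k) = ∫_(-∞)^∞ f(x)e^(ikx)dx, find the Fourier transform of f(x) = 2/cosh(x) 2*pi/cosh(pi*k/2)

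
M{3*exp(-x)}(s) 3*gamma(s)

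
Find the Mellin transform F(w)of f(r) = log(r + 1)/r -pi*csc(pi*w)/(w - 1)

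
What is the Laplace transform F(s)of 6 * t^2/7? 12/(7 * s^3)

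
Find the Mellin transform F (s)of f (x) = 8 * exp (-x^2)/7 4 * gamma (s/2)/7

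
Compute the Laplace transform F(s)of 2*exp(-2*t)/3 2/(3*(s + 2))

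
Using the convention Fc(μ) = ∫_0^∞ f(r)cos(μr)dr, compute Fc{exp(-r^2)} sqrt(pi)*exp(-μ^2/4)/2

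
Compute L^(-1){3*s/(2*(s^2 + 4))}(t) 3*cos(2*t)/2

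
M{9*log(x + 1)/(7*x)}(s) -9*pi*csc(pi*s)/(7*s - 7)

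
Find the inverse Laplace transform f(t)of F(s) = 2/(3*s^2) 2*t/3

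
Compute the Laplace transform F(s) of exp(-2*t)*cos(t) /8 (s + 2) /(8*((s + 2) ^2 + 1) ) 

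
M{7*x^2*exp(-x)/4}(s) 7*gamma(s + 2)/4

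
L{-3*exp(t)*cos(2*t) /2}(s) 3*(1 - s) /(2*((s - 1) ^2+4) ) 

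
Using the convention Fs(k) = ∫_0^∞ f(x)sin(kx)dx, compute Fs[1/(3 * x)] pi/6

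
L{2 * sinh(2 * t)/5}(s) 4/(5 * (s^2-4))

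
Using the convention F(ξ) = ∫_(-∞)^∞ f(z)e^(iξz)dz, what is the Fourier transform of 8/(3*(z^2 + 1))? 8*pi*exp(-Abs(ξ))/3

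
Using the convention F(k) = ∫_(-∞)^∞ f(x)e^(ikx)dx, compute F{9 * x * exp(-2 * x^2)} 9 * sqrt(2) * I * sqrt(pi) * k * exp(-k^2/8)/8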